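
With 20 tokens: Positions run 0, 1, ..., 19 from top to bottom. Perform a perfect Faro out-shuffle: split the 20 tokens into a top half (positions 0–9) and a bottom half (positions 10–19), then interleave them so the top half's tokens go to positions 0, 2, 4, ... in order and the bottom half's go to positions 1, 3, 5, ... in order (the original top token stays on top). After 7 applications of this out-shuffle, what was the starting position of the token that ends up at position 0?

0

Work backwards from position 0, undoing one out-shuffle at a time:
0 ← 0 ← 0 ← 0 ← 0 ← 0 ← 0 ← 0
So the token now at position 0 started at position 0.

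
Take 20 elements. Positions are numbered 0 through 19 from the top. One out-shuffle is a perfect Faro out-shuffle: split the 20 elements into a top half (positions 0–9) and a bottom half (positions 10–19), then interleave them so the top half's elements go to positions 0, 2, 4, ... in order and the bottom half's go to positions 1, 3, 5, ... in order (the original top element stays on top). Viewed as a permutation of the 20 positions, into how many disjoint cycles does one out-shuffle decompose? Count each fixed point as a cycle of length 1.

Trace each unvisited position around until it returns:
(0) (1 2 4 8 16 13 ... len 18) (19)
3 cycles in total.

3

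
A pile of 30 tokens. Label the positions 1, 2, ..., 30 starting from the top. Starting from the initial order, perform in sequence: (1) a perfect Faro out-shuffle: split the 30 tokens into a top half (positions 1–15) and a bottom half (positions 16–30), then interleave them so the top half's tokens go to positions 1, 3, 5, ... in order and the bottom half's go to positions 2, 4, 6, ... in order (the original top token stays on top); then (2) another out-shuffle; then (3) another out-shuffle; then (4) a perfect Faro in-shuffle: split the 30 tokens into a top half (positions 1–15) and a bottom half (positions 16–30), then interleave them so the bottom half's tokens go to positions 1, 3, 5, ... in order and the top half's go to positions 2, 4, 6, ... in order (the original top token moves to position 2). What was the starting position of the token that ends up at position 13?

Undo the operations in reverse order, starting from position 13:
  undo op 4 (in-shuffle, from bottom half): 13 ← 22
  undo op 3 (out-shuffle, from bottom half): 22 ← 26
  undo op 2 (out-shuffle, from bottom half): 26 ← 28
  undo op 1 (out-shuffle, from bottom half): 28 ← 29
So the token at position 13 came from original position 29.

29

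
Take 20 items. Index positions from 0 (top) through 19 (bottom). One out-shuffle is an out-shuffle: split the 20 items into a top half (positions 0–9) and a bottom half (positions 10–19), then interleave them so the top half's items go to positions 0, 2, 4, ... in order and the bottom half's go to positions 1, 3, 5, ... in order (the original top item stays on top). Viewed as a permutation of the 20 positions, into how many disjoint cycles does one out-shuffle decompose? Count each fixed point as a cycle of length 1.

3

Trace each unvisited position around until it returns:
(0) (1 2 4 8 16 13 ... len 18) (19)
3 cycles in total.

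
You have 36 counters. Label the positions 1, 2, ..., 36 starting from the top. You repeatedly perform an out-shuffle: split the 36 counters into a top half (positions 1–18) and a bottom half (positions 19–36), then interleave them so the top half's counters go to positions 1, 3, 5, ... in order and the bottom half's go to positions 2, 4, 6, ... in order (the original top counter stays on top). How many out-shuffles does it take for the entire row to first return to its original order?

12

The out-shuffle permutes the 36 positions with cycle lengths [1, 1, 3, 3, 4, 12, 12].
Every counter is home exactly when every cycle has completed a whole number of laps, i.e. after lcm(1, 3, 4, 12) = 12 out-shuffles.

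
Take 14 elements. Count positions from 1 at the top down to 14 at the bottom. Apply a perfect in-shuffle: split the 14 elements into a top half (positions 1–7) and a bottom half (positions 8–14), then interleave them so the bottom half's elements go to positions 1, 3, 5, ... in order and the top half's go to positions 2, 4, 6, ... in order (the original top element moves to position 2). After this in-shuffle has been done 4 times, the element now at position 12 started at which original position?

12

Work backwards from position 12, undoing one in-shuffle at a time:
12 ← 6 ← 3 ← 9 ← 12
So the element now at position 12 started at position 12.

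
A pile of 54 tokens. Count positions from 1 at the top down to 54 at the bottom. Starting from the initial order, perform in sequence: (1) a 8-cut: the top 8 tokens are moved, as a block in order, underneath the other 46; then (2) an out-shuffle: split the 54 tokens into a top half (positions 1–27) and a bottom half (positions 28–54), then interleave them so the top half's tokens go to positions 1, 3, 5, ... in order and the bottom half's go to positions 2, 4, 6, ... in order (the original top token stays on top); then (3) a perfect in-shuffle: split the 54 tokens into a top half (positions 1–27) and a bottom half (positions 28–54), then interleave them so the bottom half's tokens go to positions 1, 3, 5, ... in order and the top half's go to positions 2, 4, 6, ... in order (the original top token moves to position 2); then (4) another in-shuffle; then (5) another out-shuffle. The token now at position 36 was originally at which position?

Undo the operations in reverse order, starting from position 36:
  undo op 5 (out-shuffle, from bottom half): 36 ← 45
  undo op 4 (in-shuffle, from bottom half): 45 ← 50
  undo op 3 (in-shuffle, from top half): 50 ← 25
  undo op 2 (out-shuffle, from top half): 25 ← 13
  undo op 1 (cut 8): 13 ← 21
So the token at position 36 came from original position 21.

21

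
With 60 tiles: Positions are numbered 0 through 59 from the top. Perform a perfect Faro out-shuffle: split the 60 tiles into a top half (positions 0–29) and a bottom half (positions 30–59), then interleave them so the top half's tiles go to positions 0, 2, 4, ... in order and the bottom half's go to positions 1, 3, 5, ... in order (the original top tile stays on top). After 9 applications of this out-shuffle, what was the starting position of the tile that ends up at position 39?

29

Work backwards from position 39, undoing one out-shuffle at a time:
39 ← 49 ← 54 ← 27 ← 43 ← 51 ← 55 ← 57 ← 58 ← 29
So the tile now at position 39 started at position 29.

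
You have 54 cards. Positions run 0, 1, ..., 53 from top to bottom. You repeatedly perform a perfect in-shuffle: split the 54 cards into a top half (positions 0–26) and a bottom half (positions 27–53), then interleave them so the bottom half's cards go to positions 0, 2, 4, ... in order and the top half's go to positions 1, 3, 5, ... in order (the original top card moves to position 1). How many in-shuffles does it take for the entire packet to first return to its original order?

20

The in-shuffle permutes the 54 positions with cycle lengths [4, 10, 20, 20].
Every card is home exactly when every cycle has completed a whole number of laps, i.e. after lcm(4, 10, 20) = 20 in-shuffles.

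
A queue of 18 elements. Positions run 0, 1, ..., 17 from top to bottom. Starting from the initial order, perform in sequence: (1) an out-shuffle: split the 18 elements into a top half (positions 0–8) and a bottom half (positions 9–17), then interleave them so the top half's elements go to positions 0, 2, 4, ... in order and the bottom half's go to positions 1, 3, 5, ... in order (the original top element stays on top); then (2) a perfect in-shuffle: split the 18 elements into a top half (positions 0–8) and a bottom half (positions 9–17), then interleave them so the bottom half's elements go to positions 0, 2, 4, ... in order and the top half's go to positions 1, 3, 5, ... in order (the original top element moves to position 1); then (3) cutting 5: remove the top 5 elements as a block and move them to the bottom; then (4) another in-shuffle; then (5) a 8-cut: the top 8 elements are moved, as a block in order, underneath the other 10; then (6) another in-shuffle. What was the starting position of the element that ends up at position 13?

Undo the operations in reverse order, starting from position 13:
  undo op 6 (in-shuffle, from top half): 13 ← 6
  undo op 5 (cut 8): 6 ← 14
  undo op 4 (in-shuffle, from bottom half): 14 ← 16
  undo op 3 (cut 5): 16 ← 3
  undo op 2 (in-shuffle, from top half): 3 ← 1
  undo op 1 (out-shuffle, from bottom half): 1 ← 9
So the element at position 13 came from original position 9.

9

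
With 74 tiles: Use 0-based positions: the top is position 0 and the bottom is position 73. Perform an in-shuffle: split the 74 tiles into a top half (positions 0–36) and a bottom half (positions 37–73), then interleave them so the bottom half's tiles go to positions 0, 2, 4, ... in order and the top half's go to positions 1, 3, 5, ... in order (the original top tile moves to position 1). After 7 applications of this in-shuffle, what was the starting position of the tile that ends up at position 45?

Work backwards from position 45, undoing one in-shuffle at a time:
45 ← 22 ← 48 ← 61 ← 30 ← 52 ← 63 ← 31
So the tile now at position 45 started at position 31.

31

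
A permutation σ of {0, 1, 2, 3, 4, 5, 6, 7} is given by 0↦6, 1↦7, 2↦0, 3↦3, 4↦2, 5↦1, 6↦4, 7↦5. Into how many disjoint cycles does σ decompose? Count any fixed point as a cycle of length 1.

3

Cycle decomposition: (0 6 4 2) (1 7 5) (3).
3 cycles.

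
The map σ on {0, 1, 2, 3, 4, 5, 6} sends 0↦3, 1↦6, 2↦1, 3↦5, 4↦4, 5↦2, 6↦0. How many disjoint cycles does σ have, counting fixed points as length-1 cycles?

Cycle decomposition: (0 3 5 2 1 6) (4).
2 cycles.

2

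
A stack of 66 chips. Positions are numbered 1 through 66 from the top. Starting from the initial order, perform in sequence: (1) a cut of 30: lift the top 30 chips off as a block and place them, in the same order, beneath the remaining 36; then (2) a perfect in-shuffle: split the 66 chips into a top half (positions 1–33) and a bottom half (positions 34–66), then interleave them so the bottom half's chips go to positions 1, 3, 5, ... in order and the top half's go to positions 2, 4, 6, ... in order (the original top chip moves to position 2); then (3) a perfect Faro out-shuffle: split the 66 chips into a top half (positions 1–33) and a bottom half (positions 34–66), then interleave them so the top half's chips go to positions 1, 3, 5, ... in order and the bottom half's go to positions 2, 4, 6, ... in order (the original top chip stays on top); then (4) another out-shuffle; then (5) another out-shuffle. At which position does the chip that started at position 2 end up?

65

Track the chip from position 2 forward through each operation:
  after op 1 (cut 30): 2 → 38
  after op 2 (in-shuffle): 38 → 9
  after op 3 (out-shuffle): 9 → 17
  after op 4 (out-shuffle): 17 → 33
  after op 5 (out-shuffle): 33 → 65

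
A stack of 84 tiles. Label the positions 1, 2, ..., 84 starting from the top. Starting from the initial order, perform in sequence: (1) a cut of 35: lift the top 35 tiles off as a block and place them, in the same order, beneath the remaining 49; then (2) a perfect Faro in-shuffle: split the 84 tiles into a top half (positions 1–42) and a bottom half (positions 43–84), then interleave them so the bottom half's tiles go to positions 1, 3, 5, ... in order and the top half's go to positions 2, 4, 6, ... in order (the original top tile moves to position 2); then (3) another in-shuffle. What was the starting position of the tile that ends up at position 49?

27

Undo the operations in reverse order, starting from position 49:
  undo op 3 (in-shuffle, from bottom half): 49 ← 67
  undo op 2 (in-shuffle, from bottom half): 67 ← 76
  undo op 1 (cut 35): 76 ← 27
So the tile at position 49 came from original position 27.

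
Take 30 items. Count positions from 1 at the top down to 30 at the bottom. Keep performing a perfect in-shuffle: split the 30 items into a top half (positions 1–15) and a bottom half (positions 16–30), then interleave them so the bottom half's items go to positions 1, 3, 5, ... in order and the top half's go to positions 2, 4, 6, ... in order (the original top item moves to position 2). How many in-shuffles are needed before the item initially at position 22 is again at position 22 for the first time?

Follow position 22 under repeated in-shuffles:
22 → 13 → 26 → 21 → 11 → 22
It first returns after 5 in-shuffles.

5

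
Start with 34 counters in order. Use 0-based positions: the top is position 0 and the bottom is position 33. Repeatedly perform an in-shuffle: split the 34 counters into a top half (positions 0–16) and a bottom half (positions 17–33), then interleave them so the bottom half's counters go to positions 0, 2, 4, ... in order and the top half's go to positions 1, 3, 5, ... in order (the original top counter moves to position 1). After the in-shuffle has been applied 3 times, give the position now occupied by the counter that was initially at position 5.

12

Track the counter's position through each in-shuffle:
5 → 11 → 23 → 12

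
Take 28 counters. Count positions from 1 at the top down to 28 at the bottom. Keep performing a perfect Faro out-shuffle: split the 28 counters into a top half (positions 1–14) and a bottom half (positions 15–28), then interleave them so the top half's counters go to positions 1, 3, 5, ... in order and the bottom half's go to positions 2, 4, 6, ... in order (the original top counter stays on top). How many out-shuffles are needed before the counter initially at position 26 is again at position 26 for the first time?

Follow position 26 under repeated out-shuffles:
26 → 24 → 20 → 12 → 23 → 18 → 8 → 15 → 2 → 3 → 5 → 9 → 17 → 6 → 11 → 21 → 14 → 27 → 26
It first returns after 18 out-shuffles.

18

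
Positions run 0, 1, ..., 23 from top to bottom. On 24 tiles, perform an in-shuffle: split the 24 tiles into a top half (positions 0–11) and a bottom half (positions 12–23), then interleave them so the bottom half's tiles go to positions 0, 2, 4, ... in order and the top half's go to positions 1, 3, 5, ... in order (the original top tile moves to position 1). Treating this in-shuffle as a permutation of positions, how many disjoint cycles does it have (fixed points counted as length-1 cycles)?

Trace each unvisited position around until it returns:
(0 1 3 7 15 6 ... len 20) (4 9 19 14)
2 cycles in total.

2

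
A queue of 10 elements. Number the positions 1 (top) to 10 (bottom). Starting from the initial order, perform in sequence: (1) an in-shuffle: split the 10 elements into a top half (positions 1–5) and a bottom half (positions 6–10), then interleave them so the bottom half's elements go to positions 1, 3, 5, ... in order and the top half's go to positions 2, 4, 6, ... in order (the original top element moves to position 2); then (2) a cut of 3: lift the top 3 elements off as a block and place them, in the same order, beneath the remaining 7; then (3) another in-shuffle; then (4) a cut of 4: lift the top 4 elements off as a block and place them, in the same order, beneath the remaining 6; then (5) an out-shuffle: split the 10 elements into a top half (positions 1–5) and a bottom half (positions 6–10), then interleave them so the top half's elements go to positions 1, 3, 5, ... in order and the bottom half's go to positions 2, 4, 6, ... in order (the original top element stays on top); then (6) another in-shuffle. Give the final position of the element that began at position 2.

Track the element from position 2 forward through each operation:
  after op 1 (in-shuffle): 2 → 4
  after op 2 (cut 3): 4 → 1
  after op 3 (in-shuffle): 1 → 2
  after op 4 (cut 4): 2 → 8
  after op 5 (out-shuffle): 8 → 6
  after op 6 (in-shuffle): 6 → 1

1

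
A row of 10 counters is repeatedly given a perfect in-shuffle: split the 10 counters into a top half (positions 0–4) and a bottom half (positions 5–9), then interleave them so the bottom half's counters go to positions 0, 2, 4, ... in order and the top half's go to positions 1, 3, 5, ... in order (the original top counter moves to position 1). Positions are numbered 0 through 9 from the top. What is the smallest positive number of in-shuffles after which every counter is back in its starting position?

10

The in-shuffle permutes the 10 positions with cycle lengths [10].
Every counter is home exactly when every cycle has completed a whole number of laps, i.e. after lcm(10) = 10 in-shuffles.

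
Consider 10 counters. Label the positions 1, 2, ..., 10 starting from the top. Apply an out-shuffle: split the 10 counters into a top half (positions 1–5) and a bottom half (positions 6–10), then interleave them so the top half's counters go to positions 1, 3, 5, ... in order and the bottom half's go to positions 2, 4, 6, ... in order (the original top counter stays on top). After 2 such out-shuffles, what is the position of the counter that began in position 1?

Position 1 is a fixed point of every out-shuffle, so the counter never moves.

1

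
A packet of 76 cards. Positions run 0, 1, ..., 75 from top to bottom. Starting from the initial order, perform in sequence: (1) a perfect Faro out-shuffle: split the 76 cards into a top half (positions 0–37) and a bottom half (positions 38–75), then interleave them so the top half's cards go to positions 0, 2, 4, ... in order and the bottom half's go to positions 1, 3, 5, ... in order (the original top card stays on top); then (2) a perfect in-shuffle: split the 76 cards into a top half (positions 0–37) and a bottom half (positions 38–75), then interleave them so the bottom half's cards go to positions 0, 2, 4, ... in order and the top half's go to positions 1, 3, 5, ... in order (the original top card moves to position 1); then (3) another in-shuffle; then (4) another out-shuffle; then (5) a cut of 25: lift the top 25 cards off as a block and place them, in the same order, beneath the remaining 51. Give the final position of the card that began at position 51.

43

Track the card from position 51 forward through each operation:
  after op 1 (out-shuffle): 51 → 27
  after op 2 (in-shuffle): 27 → 55
  after op 3 (in-shuffle): 55 → 34
  after op 4 (out-shuffle): 34 → 68
  after op 5 (cut 25): 68 → 43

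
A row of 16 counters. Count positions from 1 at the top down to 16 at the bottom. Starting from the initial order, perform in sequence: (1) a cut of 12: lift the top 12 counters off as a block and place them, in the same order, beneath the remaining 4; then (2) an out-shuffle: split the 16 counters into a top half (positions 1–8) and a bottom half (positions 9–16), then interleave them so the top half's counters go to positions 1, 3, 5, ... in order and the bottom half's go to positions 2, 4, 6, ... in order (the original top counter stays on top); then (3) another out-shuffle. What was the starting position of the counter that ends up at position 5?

Undo the operations in reverse order, starting from position 5:
  undo op 3 (out-shuffle, from top half): 5 ← 3
  undo op 2 (out-shuffle, from top half): 3 ← 2
  undo op 1 (cut 12): 2 ← 14
So the counter at position 5 came from original position 14.

14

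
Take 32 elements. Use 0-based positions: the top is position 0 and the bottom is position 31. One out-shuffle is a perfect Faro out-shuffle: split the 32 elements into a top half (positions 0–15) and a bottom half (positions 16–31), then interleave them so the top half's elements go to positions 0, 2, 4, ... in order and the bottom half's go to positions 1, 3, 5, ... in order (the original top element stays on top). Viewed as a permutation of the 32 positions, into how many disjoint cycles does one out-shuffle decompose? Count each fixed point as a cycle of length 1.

8

Trace each unvisited position around until it returns:
(0) (1 2 4 8 16) (3 6 12 24 17) (5 10 20 9 18) (7 14 28 25 19) (11 22 13 26 21) (15 30 29 27 23) (31)
8 cycles in total.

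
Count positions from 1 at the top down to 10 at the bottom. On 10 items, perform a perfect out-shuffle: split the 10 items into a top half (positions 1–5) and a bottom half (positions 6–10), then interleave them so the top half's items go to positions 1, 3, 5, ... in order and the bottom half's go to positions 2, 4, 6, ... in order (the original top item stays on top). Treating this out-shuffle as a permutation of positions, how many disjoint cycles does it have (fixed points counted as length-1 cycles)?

4

Trace each unvisited position around until it returns:
(1) (2 3 5 9 8 6) (4 7) (10)
4 cycles in total.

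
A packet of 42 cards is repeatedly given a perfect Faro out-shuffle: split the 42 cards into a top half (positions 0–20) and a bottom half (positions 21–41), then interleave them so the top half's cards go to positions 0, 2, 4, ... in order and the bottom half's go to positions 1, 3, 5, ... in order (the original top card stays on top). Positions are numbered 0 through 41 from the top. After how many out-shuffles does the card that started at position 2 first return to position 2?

20

Follow position 2 under repeated out-shuffles:
2 → 4 → 8 → 16 → 32 → 23 → 5 → 10 → 20 → 40 → 39 → 37 → 33 → 25 → 9 → 18 → 36 → 31 → 21 → 1 → 2
It first returns after 20 out-shuffles.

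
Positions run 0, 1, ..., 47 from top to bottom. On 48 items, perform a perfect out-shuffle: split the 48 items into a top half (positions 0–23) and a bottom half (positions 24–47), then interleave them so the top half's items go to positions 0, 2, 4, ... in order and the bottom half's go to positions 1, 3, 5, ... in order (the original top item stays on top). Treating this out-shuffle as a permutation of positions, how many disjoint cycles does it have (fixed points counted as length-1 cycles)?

4

Trace each unvisited position around until it returns:
(0) (1 2 4 8 16 32 ... len 23) (5 10 20 40 33 19 ... len 23) (47)
4 cycles in total.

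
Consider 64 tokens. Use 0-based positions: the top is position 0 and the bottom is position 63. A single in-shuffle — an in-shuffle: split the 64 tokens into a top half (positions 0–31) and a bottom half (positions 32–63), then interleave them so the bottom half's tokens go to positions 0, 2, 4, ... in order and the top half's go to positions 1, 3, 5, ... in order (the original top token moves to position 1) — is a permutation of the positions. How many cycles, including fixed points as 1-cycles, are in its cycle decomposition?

6

Trace each unvisited position around until it returns:
(0 1 3 7 15 31 ... len 12) (2 5 11 23 47 30 ... len 12) (4 9 19 39 14 29 ... len 12) (6 13 27 55 46 28 ... len 12) (10 21 43 22 45 26 ... len 12) (12 25 51 38)
6 cycles in total.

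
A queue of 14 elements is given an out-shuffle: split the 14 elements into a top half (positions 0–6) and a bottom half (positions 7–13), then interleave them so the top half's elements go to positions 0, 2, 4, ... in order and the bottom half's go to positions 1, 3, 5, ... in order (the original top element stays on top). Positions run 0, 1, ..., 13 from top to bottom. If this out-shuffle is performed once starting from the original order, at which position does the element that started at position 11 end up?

9

Track the element's position through each out-shuffle:
11 → 9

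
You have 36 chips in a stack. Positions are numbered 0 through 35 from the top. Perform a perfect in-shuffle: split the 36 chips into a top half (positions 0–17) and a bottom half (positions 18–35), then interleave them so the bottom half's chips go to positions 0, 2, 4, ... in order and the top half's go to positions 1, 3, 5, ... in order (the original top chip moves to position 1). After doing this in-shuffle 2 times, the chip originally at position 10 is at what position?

Track the chip's position through each in-shuffle:
10 → 21 → 6

6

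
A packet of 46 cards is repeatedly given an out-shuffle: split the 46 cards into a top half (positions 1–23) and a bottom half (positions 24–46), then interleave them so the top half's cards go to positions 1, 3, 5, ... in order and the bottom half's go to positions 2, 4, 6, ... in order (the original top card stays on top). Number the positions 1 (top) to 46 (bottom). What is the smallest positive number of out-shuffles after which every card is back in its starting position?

12

The out-shuffle permutes the 46 positions with cycle lengths [1, 1, 2, 4, 4, 4, 6, 12, 12].
Every card is home exactly when every cycle has completed a whole number of laps, i.e. after lcm(1, 2, 4, 6, 12) = 12 out-shuffles.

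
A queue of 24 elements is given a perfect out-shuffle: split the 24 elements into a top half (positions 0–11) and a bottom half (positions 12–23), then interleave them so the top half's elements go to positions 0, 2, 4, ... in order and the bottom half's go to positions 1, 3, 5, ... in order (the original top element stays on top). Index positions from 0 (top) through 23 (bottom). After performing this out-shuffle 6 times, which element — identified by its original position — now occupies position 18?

1

Work backwards from position 18, undoing one out-shuffle at a time:
18 ← 9 ← 16 ← 8 ← 4 ← 2 ← 1
So the element now at position 18 started at position 1.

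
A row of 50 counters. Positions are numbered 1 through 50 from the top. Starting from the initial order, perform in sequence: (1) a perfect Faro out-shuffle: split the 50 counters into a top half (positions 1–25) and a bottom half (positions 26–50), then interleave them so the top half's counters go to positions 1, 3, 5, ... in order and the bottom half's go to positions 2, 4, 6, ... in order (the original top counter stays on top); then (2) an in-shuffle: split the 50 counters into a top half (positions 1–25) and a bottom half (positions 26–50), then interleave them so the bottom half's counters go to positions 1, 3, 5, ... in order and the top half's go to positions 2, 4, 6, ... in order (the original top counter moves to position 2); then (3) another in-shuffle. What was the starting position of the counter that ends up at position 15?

Undo the operations in reverse order, starting from position 15:
  undo op 3 (in-shuffle, from bottom half): 15 ← 33
  undo op 2 (in-shuffle, from bottom half): 33 ← 42
  undo op 1 (out-shuffle, from bottom half): 42 ← 46
So the counter at position 15 came from original position 46.

46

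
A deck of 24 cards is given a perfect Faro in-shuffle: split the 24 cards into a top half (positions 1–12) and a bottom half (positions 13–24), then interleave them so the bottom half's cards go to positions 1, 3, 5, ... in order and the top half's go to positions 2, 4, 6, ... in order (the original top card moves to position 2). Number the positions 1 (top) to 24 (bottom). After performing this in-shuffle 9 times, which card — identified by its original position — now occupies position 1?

Work backwards from position 1, undoing one in-shuffle at a time:
1 ← 13 ← 19 ← 22 ← 11 ← 18 ← 9 ← 17 ← 21 ← 23
So the card now at position 1 started at position 23.

23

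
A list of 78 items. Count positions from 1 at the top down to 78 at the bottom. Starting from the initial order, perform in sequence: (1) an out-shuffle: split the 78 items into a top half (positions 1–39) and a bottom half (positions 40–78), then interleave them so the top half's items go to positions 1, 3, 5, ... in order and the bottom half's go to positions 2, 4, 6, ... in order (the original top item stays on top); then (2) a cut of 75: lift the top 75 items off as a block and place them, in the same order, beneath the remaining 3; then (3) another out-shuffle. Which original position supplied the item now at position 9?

40

Undo the operations in reverse order, starting from position 9:
  undo op 3 (out-shuffle, from top half): 9 ← 5
  undo op 2 (cut 75): 5 ← 2
  undo op 1 (out-shuffle, from bottom half): 2 ← 40
So the item at position 9 came from original position 40.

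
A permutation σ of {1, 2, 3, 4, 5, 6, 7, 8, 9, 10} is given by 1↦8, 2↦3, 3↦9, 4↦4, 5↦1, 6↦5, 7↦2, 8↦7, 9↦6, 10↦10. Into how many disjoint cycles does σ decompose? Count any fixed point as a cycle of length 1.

Cycle decomposition: (1 8 7 2 3 9 6 5) (4) (10).
3 cycles.

3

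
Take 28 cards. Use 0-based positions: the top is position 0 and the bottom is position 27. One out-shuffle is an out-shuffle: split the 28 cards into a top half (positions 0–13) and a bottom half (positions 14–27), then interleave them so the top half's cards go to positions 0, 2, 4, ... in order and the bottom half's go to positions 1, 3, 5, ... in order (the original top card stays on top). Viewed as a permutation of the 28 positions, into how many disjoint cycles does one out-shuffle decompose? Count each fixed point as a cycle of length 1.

5

Trace each unvisited position around until it returns:
(0) (1 2 4 8 16 5 ... len 18) (3 6 12 24 21 15) (9 18) (27)
5 cycles in total.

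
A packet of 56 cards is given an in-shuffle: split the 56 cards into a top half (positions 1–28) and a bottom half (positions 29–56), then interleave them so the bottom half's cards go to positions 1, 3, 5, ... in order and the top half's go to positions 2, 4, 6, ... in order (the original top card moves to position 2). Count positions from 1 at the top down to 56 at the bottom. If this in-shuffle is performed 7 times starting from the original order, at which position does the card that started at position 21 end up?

Track the card's position through each in-shuffle:
21 → 42 → 27 → 54 → 51 → 45 → 33 → 9

9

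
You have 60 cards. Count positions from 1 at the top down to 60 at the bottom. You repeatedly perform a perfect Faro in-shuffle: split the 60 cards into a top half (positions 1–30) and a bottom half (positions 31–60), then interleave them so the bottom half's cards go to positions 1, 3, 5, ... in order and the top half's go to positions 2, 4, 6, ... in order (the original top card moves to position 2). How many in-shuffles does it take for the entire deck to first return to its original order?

60

The in-shuffle permutes the 60 positions with cycle lengths [60].
Every card is home exactly when every cycle has completed a whole number of laps, i.e. after lcm(60) = 60 in-shuffles.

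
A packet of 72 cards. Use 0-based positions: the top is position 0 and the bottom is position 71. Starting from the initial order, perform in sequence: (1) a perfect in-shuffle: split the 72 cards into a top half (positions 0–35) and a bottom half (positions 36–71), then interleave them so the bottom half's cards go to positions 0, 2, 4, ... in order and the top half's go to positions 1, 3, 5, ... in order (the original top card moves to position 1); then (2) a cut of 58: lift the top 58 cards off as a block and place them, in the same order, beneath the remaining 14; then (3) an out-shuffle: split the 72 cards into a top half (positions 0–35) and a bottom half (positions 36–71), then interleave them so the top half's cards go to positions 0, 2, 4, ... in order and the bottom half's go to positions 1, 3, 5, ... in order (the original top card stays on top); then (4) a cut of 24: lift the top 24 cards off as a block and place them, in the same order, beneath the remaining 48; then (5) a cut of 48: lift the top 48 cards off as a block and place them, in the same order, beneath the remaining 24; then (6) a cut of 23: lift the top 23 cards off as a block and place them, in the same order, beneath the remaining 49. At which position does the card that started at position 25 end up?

36

Track the card from position 25 forward through each operation:
  after op 1 (in-shuffle): 25 → 51
  after op 2 (cut 58): 51 → 65
  after op 3 (out-shuffle): 65 → 59
  after op 4 (cut 24): 59 → 35
  after op 5 (cut 48): 35 → 59
  after op 6 (cut 23): 59 → 36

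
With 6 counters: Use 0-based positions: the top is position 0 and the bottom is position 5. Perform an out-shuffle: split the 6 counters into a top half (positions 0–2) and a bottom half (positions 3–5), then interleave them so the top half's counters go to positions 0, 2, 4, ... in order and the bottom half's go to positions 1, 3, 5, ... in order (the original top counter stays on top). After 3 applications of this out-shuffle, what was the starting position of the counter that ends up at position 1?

Work backwards from position 1, undoing one out-shuffle at a time:
1 ← 3 ← 4 ← 2
So the counter now at position 1 started at position 2.

2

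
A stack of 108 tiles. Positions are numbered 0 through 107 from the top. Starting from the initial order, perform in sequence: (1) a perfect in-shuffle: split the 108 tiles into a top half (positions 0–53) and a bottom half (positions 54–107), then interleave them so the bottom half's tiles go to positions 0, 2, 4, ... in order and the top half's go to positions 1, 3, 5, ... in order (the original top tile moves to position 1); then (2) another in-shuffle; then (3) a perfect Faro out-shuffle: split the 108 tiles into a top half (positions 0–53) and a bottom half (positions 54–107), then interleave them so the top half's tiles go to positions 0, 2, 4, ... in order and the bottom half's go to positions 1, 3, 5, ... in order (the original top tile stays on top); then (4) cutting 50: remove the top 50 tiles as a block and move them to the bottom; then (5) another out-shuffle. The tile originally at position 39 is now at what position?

100

Track the tile from position 39 forward through each operation:
  after op 1 (in-shuffle): 39 → 79
  after op 2 (in-shuffle): 79 → 50
  after op 3 (out-shuffle): 50 → 100
  after op 4 (cut 50): 100 → 50
  after op 5 (out-shuffle): 50 → 100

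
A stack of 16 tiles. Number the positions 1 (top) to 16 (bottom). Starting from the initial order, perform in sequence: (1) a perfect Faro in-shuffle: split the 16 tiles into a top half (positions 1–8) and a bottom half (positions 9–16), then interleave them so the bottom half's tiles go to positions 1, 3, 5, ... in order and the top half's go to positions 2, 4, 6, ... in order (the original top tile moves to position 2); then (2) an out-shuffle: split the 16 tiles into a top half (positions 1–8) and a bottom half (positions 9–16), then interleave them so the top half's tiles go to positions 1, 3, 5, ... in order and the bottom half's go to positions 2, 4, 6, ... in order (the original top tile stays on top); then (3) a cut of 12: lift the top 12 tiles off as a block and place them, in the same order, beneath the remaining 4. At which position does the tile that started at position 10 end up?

9

Track the tile from position 10 forward through each operation:
  after op 1 (in-shuffle): 10 → 3
  after op 2 (out-shuffle): 3 → 5
  after op 3 (cut 12): 5 → 9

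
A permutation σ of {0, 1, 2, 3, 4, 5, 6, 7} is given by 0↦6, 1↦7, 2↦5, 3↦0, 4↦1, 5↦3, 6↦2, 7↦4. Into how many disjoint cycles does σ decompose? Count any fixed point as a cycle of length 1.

Cycle decomposition: (0 6 2 5 3) (1 7 4).
2 cycles.

2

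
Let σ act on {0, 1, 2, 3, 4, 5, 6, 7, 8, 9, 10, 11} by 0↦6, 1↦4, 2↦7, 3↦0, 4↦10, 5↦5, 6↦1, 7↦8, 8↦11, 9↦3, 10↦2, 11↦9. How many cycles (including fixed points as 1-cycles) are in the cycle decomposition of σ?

2

Cycle decomposition: (0 6 1 4 10 2 7 8 11 9 3) (5).
2 cycles.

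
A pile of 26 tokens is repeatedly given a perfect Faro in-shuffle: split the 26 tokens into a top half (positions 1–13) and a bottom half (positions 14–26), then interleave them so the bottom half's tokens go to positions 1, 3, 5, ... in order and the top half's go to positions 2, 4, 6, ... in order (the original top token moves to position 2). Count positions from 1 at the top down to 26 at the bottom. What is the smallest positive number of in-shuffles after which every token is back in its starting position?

The in-shuffle permutes the 26 positions with cycle lengths [2, 6, 18].
Every token is home exactly when every cycle has completed a whole number of laps, i.e. after lcm(2, 6, 18) = 18 in-shuffles.

18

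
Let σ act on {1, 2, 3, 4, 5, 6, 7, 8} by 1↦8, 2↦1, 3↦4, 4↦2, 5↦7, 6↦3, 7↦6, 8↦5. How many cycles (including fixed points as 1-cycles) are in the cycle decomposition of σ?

Cycle decomposition: (1 8 5 7 6 3 4 2).
1 cycle.

1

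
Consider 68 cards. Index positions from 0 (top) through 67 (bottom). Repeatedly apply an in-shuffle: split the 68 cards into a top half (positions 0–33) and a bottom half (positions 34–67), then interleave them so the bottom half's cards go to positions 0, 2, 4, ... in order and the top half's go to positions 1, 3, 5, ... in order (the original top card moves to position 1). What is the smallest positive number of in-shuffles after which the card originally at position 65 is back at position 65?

Follow position 65 under repeated in-shuffles:
65 → 62 → 56 → 44 → 20 → 41 → 14 → 29 → 59 → 50 → 32 → 65
It first returns after 11 in-shuffles.

11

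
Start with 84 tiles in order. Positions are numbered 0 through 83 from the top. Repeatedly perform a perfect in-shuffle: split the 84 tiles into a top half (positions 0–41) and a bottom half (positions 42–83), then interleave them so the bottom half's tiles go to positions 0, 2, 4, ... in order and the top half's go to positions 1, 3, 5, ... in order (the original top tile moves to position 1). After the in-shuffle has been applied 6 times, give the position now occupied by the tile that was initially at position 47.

Track the tile's position through each in-shuffle:
47 → 10 → 21 → 43 → 2 → 5 → 11

11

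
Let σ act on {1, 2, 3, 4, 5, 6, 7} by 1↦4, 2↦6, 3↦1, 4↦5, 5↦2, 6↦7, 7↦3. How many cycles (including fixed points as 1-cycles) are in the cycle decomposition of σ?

1

Cycle decomposition: (1 4 5 2 6 7 3).
1 cycle.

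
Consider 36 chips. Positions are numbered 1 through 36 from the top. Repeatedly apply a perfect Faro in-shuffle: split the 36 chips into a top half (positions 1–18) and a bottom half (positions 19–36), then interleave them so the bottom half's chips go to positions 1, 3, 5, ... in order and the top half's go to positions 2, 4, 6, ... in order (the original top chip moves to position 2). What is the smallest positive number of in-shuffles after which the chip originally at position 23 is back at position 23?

36

Follow position 23 under repeated in-shuffles:
23 → 9 → 18 → 36 → 35 → 33 → 29 → 21 → ... → 23 (length 36)
It first returns after 36 in-shuffles.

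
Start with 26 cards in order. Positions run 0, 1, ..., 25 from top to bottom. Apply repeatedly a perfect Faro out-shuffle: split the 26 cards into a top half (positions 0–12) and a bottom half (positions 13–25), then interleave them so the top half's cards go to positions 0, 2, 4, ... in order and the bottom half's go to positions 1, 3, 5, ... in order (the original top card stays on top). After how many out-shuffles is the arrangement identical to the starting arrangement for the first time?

The out-shuffle permutes the 26 positions with cycle lengths [1, 1, 4, 20].
Every card is home exactly when every cycle has completed a whole number of laps, i.e. after lcm(1, 4, 20) = 20 out-shuffles.

20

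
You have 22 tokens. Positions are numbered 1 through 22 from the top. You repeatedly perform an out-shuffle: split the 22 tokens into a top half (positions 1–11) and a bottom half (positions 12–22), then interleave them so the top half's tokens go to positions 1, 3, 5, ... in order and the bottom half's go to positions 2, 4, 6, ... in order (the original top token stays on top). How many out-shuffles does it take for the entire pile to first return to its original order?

6

The out-shuffle permutes the 22 positions with cycle lengths [1, 1, 2, 3, 3, 6, 6].
Every token is home exactly when every cycle has completed a whole number of laps, i.e. after lcm(1, 2, 3, 6) = 6 out-shuffles.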